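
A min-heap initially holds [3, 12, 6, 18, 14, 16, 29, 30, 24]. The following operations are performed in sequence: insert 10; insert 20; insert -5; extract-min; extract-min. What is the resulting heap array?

insert 10:
  append 10 at index 9 → [3, 12, 6, 18, 14, 16, 29, 30, 24, 10]
  10 < parent 14 at index 4, swap → [3, 12, 6, 18, 10, 16, 29, 30, 24, 14]
  10 < parent 12 at index 1, swap → [3, 10, 6, 18, 12, 16, 29, 30, 24, 14]
insert 20:
  append 20 at index 10 → [3, 10, 6, 18, 12, 16, 29, 30, 24, 14, 20] (no swap needed)
insert -5:
  append -5 at index 11 → [3, 10, 6, 18, 12, 16, 29, 30, 24, 14, 20, -5]
  -5 < parent 16 at index 5, swap → [3, 10, 6, 18, 12, -5, 29, 30, 24, 14, 20, 16]
  -5 < parent 6 at index 2, swap → [3, 10, -5, 18, 12, 6, 29, 30, 24, 14, 20, 16]
  -5 < parent 3 at index 0, swap → [-5, 10, 3, 18, 12, 6, 29, 30, 24, 14, 20, 16]
extract-min → returns -5:
  remove root -5; move last element 16 to root → [16, 10, 3, 18, 12, 6, 29, 30, 24, 14, 20]
  16 vs smaller child 3 at index 2, swap → [3, 10, 16, 18, 12, 6, 29, 30, 24, 14, 20]
  16 vs smaller child 6 at index 5, swap → [3, 10, 6, 18, 12, 16, 29, 30, 24, 14, 20]
extract-min → returns 3:
  remove root 3; move last element 20 to root → [20, 10, 6, 18, 12, 16, 29, 30, 24, 14]
  20 vs smaller child 6 at index 2, swap → [6, 10, 20, 18, 12, 16, 29, 30, 24, 14]
  20 vs smaller child 16 at index 5, swap → [6, 10, 16, 18, 12, 20, 29, 30, 24, 14]

[6, 10, 16, 18, 12, 20, 29, 30, 24, 14]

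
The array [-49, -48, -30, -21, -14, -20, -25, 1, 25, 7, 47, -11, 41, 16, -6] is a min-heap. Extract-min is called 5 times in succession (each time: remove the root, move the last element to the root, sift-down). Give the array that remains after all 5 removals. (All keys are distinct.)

extract-min #1 returns -49:
  remove root -49; move last element -6 to root → [-6, -48, -30, -21, -14, -20, -25, 1, 25, 7, 47, -11, 41, 16]
  -6 vs smaller child -48 at index 1, swap → [-48, -6, -30, -21, -14, -20, -25, 1, 25, 7, 47, -11, 41, 16]
  -6 vs smaller child -21 at index 3, swap → [-48, -21, -30, -6, -14, -20, -25, 1, 25, 7, 47, -11, 41, 16]
extract-min #2 returns -48:
  remove root -48; move last element 16 to root → [16, -21, -30, -6, -14, -20, -25, 1, 25, 7, 47, -11, 41]
  16 vs smaller child -30 at index 2, swap → [-30, -21, 16, -6, -14, -20, -25, 1, 25, 7, 47, -11, 41]
  16 vs smaller child -25 at index 6, swap → [-30, -21, -25, -6, -14, -20, 16, 1, 25, 7, 47, -11, 41]
extract-min #3 returns -30:
  remove root -30; move last element 41 to root → [41, -21, -25, -6, -14, -20, 16, 1, 25, 7, 47, -11]
  41 vs smaller child -25 at index 2, swap → [-25, -21, 41, -6, -14, -20, 16, 1, 25, 7, 47, -11]
  41 vs smaller child -20 at index 5, swap → [-25, -21, -20, -6, -14, 41, 16, 1, 25, 7, 47, -11]
  41 vs only child -11 at index 11, swap → [-25, -21, -20, -6, -14, -11, 16, 1, 25, 7, 47, 41]
extract-min #4 returns -25:
  remove root -25; move last element 41 to root → [41, -21, -20, -6, -14, -11, 16, 1, 25, 7, 47]
  41 vs smaller child -21 at index 1, swap → [-21, 41, -20, -6, -14, -11, 16, 1, 25, 7, 47]
  41 vs smaller child -14 at index 4, swap → [-21, -14, -20, -6, 41, -11, 16, 1, 25, 7, 47]
  41 vs smaller child 7 at index 9, swap → [-21, -14, -20, -6, 7, -11, 16, 1, 25, 41, 47]
extract-min #5 returns -21:
  remove root -21; move last element 47 to root → [47, -14, -20, -6, 7, -11, 16, 1, 25, 41]
  47 vs smaller child -20 at index 2, swap → [-20, -14, 47, -6, 7, -11, 16, 1, 25, 41]
  47 vs smaller child -11 at index 5, swap → [-20, -14, -11, -6, 7, 47, 16, 1, 25, 41]

[-20, -14, -11, -6, 7, 47, 16, 1, 25, 41]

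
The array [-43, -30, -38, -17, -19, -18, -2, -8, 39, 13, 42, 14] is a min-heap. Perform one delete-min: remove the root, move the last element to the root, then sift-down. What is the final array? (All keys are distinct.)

[-38, -30, -18, -17, -19, 14, -2, -8, 39, 13, 42]

remove root -43; move last element 14 to root → [14, -30, -38, -17, -19, -18, -2, -8, 39, 13, 42]
14 vs smaller child -38 at index 2, swap → [-38, -30, 14, -17, -19, -18, -2, -8, 39, 13, 42]
14 vs smaller child -18 at index 5, swap → [-38, -30, -18, -17, -19, 14, -2, -8, 39, 13, 42]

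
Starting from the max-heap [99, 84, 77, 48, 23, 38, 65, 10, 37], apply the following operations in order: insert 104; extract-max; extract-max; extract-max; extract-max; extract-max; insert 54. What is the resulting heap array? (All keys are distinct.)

[54, 37, 48, 10, 23, 38]

insert 104:
  append 104 at index 9 → [99, 84, 77, 48, 23, 38, 65, 10, 37, 104]
  104 > parent 23 at index 4, swap → [99, 84, 77, 48, 104, 38, 65, 10, 37, 23]
  104 > parent 84 at index 1, swap → [99, 104, 77, 48, 84, 38, 65, 10, 37, 23]
  104 > parent 99 at index 0, swap → [104, 99, 77, 48, 84, 38, 65, 10, 37, 23]
extract-max → returns 104:
  remove root 104; move last element 23 to root → [23, 99, 77, 48, 84, 38, 65, 10, 37]
  23 vs larger child 99 at index 1, swap → [99, 23, 77, 48, 84, 38, 65, 10, 37]
  23 vs larger child 84 at index 4, swap → [99, 84, 77, 48, 23, 38, 65, 10, 37]
extract-max → returns 99:
  remove root 99; move last element 37 to root → [37, 84, 77, 48, 23, 38, 65, 10]
  37 vs larger child 84 at index 1, swap → [84, 37, 77, 48, 23, 38, 65, 10]
  37 vs larger child 48 at index 3, swap → [84, 48, 77, 37, 23, 38, 65, 10]
extract-max → returns 84:
  remove root 84; move last element 10 to root → [10, 48, 77, 37, 23, 38, 65]
  10 vs larger child 77 at index 2, swap → [77, 48, 10, 37, 23, 38, 65]
  10 vs larger child 65 at index 6, swap → [77, 48, 65, 37, 23, 38, 10]
extract-max → returns 77:
  remove root 77; move last element 10 to root → [10, 48, 65, 37, 23, 38]
  10 vs larger child 65 at index 2, swap → [65, 48, 10, 37, 23, 38]
  10 vs only child 38 at index 5, swap → [65, 48, 38, 37, 23, 10]
extract-max → returns 65:
  remove root 65; move last element 10 to root → [10, 48, 38, 37, 23]
  10 vs larger child 48 at index 1, swap → [48, 10, 38, 37, 23]
  10 vs larger child 37 at index 3, swap → [48, 37, 38, 10, 23]
insert 54:
  append 54 at index 5 → [48, 37, 38, 10, 23, 54]
  54 > parent 38 at index 2, swap → [48, 37, 54, 10, 23, 38]
  54 > parent 48 at index 0, swap → [54, 37, 48, 10, 23, 38]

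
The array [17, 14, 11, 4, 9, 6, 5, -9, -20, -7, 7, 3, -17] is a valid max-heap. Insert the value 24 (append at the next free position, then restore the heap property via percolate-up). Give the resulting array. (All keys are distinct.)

[24, 14, 17, 4, 9, 6, 11, -9, -20, -7, 7, 3, -17, 5]

append 24 at index 13 → [17, 14, 11, 4, 9, 6, 5, -9, -20, -7, 7, 3, -17, 24]
24 > parent 5 at index 6, swap → [17, 14, 11, 4, 9, 6, 24, -9, -20, -7, 7, 3, -17, 5]
24 > parent 11 at index 2, swap → [17, 14, 24, 4, 9, 6, 11, -9, -20, -7, 7, 3, -17, 5]
24 > parent 17 at index 0, swap → [24, 14, 17, 4, 9, 6, 11, -9, -20, -7, 7, 3, -17, 5]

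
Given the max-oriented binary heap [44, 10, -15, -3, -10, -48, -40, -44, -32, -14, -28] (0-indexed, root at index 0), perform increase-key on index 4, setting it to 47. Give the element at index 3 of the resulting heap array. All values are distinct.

set index 4 from -10 to 47 → [44, 10, -15, -3, 47, -48, -40, -44, -32, -14, -28]
47 > parent 10 at index 1, swap → [44, 47, -15, -3, 10, -48, -40, -44, -32, -14, -28]
47 > parent 44 at index 0, swap → [47, 44, -15, -3, 10, -48, -40, -44, -32, -14, -28]
resulting array: [47, 44, -15, -3, 10, -48, -40, -44, -32, -14, -28]

-3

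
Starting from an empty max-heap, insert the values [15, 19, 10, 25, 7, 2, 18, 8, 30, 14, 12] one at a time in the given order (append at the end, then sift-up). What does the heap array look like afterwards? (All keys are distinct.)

[30, 25, 18, 19, 14, 2, 10, 8, 15, 7, 12]

Insert 15:
  append 15 at index 0 → [15] (no swap needed)
Insert 19:
  append 19 at index 1 → [15, 19]
  19 > parent 15 at index 0, swap → [19, 15]
Insert 10:
  append 10 at index 2 → [19, 15, 10] (no swap needed)
Insert 25:
  append 25 at index 3 → [19, 15, 10, 25]
  25 > parent 15 at index 1, swap → [19, 25, 10, 15]
  25 > parent 19 at index 0, swap → [25, 19, 10, 15]
Insert 7:
  append 7 at index 4 → [25, 19, 10, 15, 7] (no swap needed)
Insert 2:
  append 2 at index 5 → [25, 19, 10, 15, 7, 2] (no swap needed)
Insert 18:
  append 18 at index 6 → [25, 19, 10, 15, 7, 2, 18]
  18 > parent 10 at index 2, swap → [25, 19, 18, 15, 7, 2, 10]
Insert 8:
  append 8 at index 7 → [25, 19, 18, 15, 7, 2, 10, 8] (no swap needed)
Insert 30:
  append 30 at index 8 → [25, 19, 18, 15, 7, 2, 10, 8, 30]
  30 > parent 15 at index 3, swap → [25, 19, 18, 30, 7, 2, 10, 8, 15]
  30 > parent 19 at index 1, swap → [25, 30, 18, 19, 7, 2, 10, 8, 15]
  30 > parent 25 at index 0, swap → [30, 25, 18, 19, 7, 2, 10, 8, 15]
Insert 14:
  append 14 at index 9 → [30, 25, 18, 19, 7, 2, 10, 8, 15, 14]
  14 > parent 7 at index 4, swap → [30, 25, 18, 19, 14, 2, 10, 8, 15, 7]
Insert 12:
  append 12 at index 10 → [30, 25, 18, 19, 14, 2, 10, 8, 15, 7, 12] (no swap needed)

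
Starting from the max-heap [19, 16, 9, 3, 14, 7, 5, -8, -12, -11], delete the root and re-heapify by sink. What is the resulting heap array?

remove root 19; move last element -11 to root → [-11, 16, 9, 3, 14, 7, 5, -8, -12]
-11 vs larger child 16 at index 1, swap → [16, -11, 9, 3, 14, 7, 5, -8, -12]
-11 vs larger child 14 at index 4, swap → [16, 14, 9, 3, -11, 7, 5, -8, -12]

[16, 14, 9, 3, -11, 7, 5, -8, -12]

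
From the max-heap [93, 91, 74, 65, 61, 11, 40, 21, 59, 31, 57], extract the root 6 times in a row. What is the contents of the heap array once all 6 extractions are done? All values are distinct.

extract-max #1 returns 93:
  remove root 93; move last element 57 to root → [57, 91, 74, 65, 61, 11, 40, 21, 59, 31]
  57 vs larger child 91 at index 1, swap → [91, 57, 74, 65, 61, 11, 40, 21, 59, 31]
  57 vs larger child 65 at index 3, swap → [91, 65, 74, 57, 61, 11, 40, 21, 59, 31]
  57 vs larger child 59 at index 8, swap → [91, 65, 74, 59, 61, 11, 40, 21, 57, 31]
extract-max #2 returns 91:
  remove root 91; move last element 31 to root → [31, 65, 74, 59, 61, 11, 40, 21, 57]
  31 vs larger child 74 at index 2, swap → [74, 65, 31, 59, 61, 11, 40, 21, 57]
  31 vs larger child 40 at index 6, swap → [74, 65, 40, 59, 61, 11, 31, 21, 57]
extract-max #3 returns 74:
  remove root 74; move last element 57 to root → [57, 65, 40, 59, 61, 11, 31, 21]
  57 vs larger child 65 at index 1, swap → [65, 57, 40, 59, 61, 11, 31, 21]
  57 vs larger child 61 at index 4, swap → [65, 61, 40, 59, 57, 11, 31, 21]
extract-max #4 returns 65:
  remove root 65; move last element 21 to root → [21, 61, 40, 59, 57, 11, 31]
  21 vs larger child 61 at index 1, swap → [61, 21, 40, 59, 57, 11, 31]
  21 vs larger child 59 at index 3, swap → [61, 59, 40, 21, 57, 11, 31]
extract-max #5 returns 61:
  remove root 61; move last element 31 to root → [31, 59, 40, 21, 57, 11]
  31 vs larger child 59 at index 1, swap → [59, 31, 40, 21, 57, 11]
  31 vs larger child 57 at index 4, swap → [59, 57, 40, 21, 31, 11]
extract-max #6 returns 59:
  remove root 59; move last element 11 to root → [11, 57, 40, 21, 31]
  11 vs larger child 57 at index 1, swap → [57, 11, 40, 21, 31]
  11 vs larger child 31 at index 4, swap → [57, 31, 40, 21, 11]

[57, 31, 40, 21, 11]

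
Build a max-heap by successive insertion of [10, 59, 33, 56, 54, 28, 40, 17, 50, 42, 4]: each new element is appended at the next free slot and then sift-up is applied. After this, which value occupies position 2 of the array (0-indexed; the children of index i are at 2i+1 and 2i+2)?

Insert 10:
  append 10 at index 0 → [10] (no swap needed)
Insert 59:
  append 59 at index 1 → [10, 59]
  59 > parent 10 at index 0, swap → [59, 10]
Insert 33:
  append 33 at index 2 → [59, 10, 33] (no swap needed)
Insert 56:
  append 56 at index 3 → [59, 10, 33, 56]
  56 > parent 10 at index 1, swap → [59, 56, 33, 10]
Insert 54:
  append 54 at index 4 → [59, 56, 33, 10, 54] (no swap needed)
Insert 28:
  append 28 at index 5 → [59, 56, 33, 10, 54, 28] (no swap needed)
Insert 40:
  append 40 at index 6 → [59, 56, 33, 10, 54, 28, 40]
  40 > parent 33 at index 2, swap → [59, 56, 40, 10, 54, 28, 33]
Insert 17:
  append 17 at index 7 → [59, 56, 40, 10, 54, 28, 33, 17]
  17 > parent 10 at index 3, swap → [59, 56, 40, 17, 54, 28, 33, 10]
Insert 50:
  append 50 at index 8 → [59, 56, 40, 17, 54, 28, 33, 10, 50]
  50 > parent 17 at index 3, swap → [59, 56, 40, 50, 54, 28, 33, 10, 17]
Insert 42:
  append 42 at index 9 → [59, 56, 40, 50, 54, 28, 33, 10, 17, 42] (no swap needed)
Insert 4:
  append 4 at index 10 → [59, 56, 40, 50, 54, 28, 33, 10, 17, 42, 4] (no swap needed)
resulting array: [59, 56, 40, 50, 54, 28, 33, 10, 17, 42, 4]

40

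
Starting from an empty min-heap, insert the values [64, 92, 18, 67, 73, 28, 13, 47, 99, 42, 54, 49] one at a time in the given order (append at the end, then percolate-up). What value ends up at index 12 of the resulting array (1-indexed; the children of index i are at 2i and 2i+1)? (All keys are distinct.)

64

Insert 64:
  append 64 at index 1 → [64] (no swap needed)
Insert 92:
  append 92 at index 2 → [64, 92] (no swap needed)
Insert 18:
  append 18 at index 3 → [64, 92, 18]
  18 < parent 64 at index 1, swap → [18, 92, 64]
Insert 67:
  append 67 at index 4 → [18, 92, 64, 67]
  67 < parent 92 at index 2, swap → [18, 67, 64, 92]
Insert 73:
  append 73 at index 5 → [18, 67, 64, 92, 73] (no swap needed)
Insert 28:
  append 28 at index 6 → [18, 67, 64, 92, 73, 28]
  28 < parent 64 at index 3, swap → [18, 67, 28, 92, 73, 64]
Insert 13:
  append 13 at index 7 → [18, 67, 28, 92, 73, 64, 13]
  13 < parent 28 at index 3, swap → [18, 67, 13, 92, 73, 64, 28]
  13 < parent 18 at index 1, swap → [13, 67, 18, 92, 73, 64, 28]
Insert 47:
  append 47 at index 8 → [13, 67, 18, 92, 73, 64, 28, 47]
  47 < parent 92 at index 4, swap → [13, 67, 18, 47, 73, 64, 28, 92]
  47 < parent 67 at index 2, swap → [13, 47, 18, 67, 73, 64, 28, 92]
Insert 99:
  append 99 at index 9 → [13, 47, 18, 67, 73, 64, 28, 92, 99] (no swap needed)
Insert 42:
  append 42 at index 10 → [13, 47, 18, 67, 73, 64, 28, 92, 99, 42]
  42 < parent 73 at index 5, swap → [13, 47, 18, 67, 42, 64, 28, 92, 99, 73]
  42 < parent 47 at index 2, swap → [13, 42, 18, 67, 47, 64, 28, 92, 99, 73]
Insert 54:
  append 54 at index 11 → [13, 42, 18, 67, 47, 64, 28, 92, 99, 73, 54] (no swap needed)
Insert 49:
  append 49 at index 12 → [13, 42, 18, 67, 47, 64, 28, 92, 99, 73, 54, 49]
  49 < parent 64 at index 6, swap → [13, 42, 18, 67, 47, 49, 28, 92, 99, 73, 54, 64]
resulting array: [13, 42, 18, 67, 47, 49, 28, 92, 99, 73, 54, 64]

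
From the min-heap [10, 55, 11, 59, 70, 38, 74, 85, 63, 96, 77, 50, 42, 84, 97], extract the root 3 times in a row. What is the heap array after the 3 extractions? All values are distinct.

[42, 55, 50, 59, 70, 84, 74, 85, 63, 96, 77, 97]

extract-min #1 returns 10:
  remove root 10; move last element 97 to root → [97, 55, 11, 59, 70, 38, 74, 85, 63, 96, 77, 50, 42, 84]
  97 vs smaller child 11 at index 2, swap → [11, 55, 97, 59, 70, 38, 74, 85, 63, 96, 77, 50, 42, 84]
  97 vs smaller child 38 at index 5, swap → [11, 55, 38, 59, 70, 97, 74, 85, 63, 96, 77, 50, 42, 84]
  97 vs smaller child 42 at index 12, swap → [11, 55, 38, 59, 70, 42, 74, 85, 63, 96, 77, 50, 97, 84]
extract-min #2 returns 11:
  remove root 11; move last element 84 to root → [84, 55, 38, 59, 70, 42, 74, 85, 63, 96, 77, 50, 97]
  84 vs smaller child 38 at index 2, swap → [38, 55, 84, 59, 70, 42, 74, 85, 63, 96, 77, 50, 97]
  84 vs smaller child 42 at index 5, swap → [38, 55, 42, 59, 70, 84, 74, 85, 63, 96, 77, 50, 97]
  84 vs smaller child 50 at index 11, swap → [38, 55, 42, 59, 70, 50, 74, 85, 63, 96, 77, 84, 97]
extract-min #3 returns 38:
  remove root 38; move last element 97 to root → [97, 55, 42, 59, 70, 50, 74, 85, 63, 96, 77, 84]
  97 vs smaller child 42 at index 2, swap → [42, 55, 97, 59, 70, 50, 74, 85, 63, 96, 77, 84]
  97 vs smaller child 50 at index 5, swap → [42, 55, 50, 59, 70, 97, 74, 85, 63, 96, 77, 84]
  97 vs only child 84 at index 11, swap → [42, 55, 50, 59, 70, 84, 74, 85, 63, 96, 77, 97]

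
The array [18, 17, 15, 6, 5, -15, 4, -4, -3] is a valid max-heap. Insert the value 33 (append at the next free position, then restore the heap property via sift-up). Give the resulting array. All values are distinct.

append 33 at index 9 → [18, 17, 15, 6, 5, -15, 4, -4, -3, 33]
33 > parent 5 at index 4, swap → [18, 17, 15, 6, 33, -15, 4, -4, -3, 5]
33 > parent 17 at index 1, swap → [18, 33, 15, 6, 17, -15, 4, -4, -3, 5]
33 > parent 18 at index 0, swap → [33, 18, 15, 6, 17, -15, 4, -4, -3, 5]

[33, 18, 15, 6, 17, -15, 4, -4, -3, 5]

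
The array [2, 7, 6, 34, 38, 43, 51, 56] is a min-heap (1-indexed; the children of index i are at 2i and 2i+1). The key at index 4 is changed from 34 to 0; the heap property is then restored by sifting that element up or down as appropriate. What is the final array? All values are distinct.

[0, 2, 6, 7, 38, 43, 51, 56]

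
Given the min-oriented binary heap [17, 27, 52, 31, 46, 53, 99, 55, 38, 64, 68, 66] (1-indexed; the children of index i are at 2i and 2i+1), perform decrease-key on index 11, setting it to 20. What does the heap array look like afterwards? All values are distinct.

[17, 20, 52, 31, 27, 53, 99, 55, 38, 64, 46, 66]

set index 11 from 68 to 20 → [17, 27, 52, 31, 46, 53, 99, 55, 38, 64, 20, 66]
20 < parent 46 at index 5, swap → [17, 27, 52, 31, 20, 53, 99, 55, 38, 64, 46, 66]
20 < parent 27 at index 2, swap → [17, 20, 52, 31, 27, 53, 99, 55, 38, 64, 46, 66]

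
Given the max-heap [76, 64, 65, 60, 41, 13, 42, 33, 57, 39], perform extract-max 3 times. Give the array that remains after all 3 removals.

[60, 57, 42, 33, 41, 13, 39]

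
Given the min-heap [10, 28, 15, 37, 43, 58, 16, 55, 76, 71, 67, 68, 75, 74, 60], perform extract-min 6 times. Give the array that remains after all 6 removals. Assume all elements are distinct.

extract-min #1 returns 10:
  remove root 10; move last element 60 to root → [60, 28, 15, 37, 43, 58, 16, 55, 76, 71, 67, 68, 75, 74]
  60 vs smaller child 15 at index 2, swap → [15, 28, 60, 37, 43, 58, 16, 55, 76, 71, 67, 68, 75, 74]
  60 vs smaller child 16 at index 6, swap → [15, 28, 16, 37, 43, 58, 60, 55, 76, 71, 67, 68, 75, 74]
extract-min #2 returns 15:
  remove root 15; move last element 74 to root → [74, 28, 16, 37, 43, 58, 60, 55, 76, 71, 67, 68, 75]
  74 vs smaller child 16 at index 2, swap → [16, 28, 74, 37, 43, 58, 60, 55, 76, 71, 67, 68, 75]
  74 vs smaller child 58 at index 5, swap → [16, 28, 58, 37, 43, 74, 60, 55, 76, 71, 67, 68, 75]
  74 vs smaller child 68 at index 11, swap → [16, 28, 58, 37, 43, 68, 60, 55, 76, 71, 67, 74, 75]
extract-min #3 returns 16:
  remove root 16; move last element 75 to root → [75, 28, 58, 37, 43, 68, 60, 55, 76, 71, 67, 74]
  75 vs smaller child 28 at index 1, swap → [28, 75, 58, 37, 43, 68, 60, 55, 76, 71, 67, 74]
  75 vs smaller child 37 at index 3, swap → [28, 37, 58, 75, 43, 68, 60, 55, 76, 71, 67, 74]
  75 vs smaller child 55 at index 7, swap → [28, 37, 58, 55, 43, 68, 60, 75, 76, 71, 67, 74]
extract-min #4 returns 28:
  remove root 28; move last element 74 to root → [74, 37, 58, 55, 43, 68, 60, 75, 76, 71, 67]
  74 vs smaller child 37 at index 1, swap → [37, 74, 58, 55, 43, 68, 60, 75, 76, 71, 67]
  74 vs smaller child 43 at index 4, swap → [37, 43, 58, 55, 74, 68, 60, 75, 76, 71, 67]
  74 vs smaller child 67 at index 10, swap → [37, 43, 58, 55, 67, 68, 60, 75, 76, 71, 74]
extract-min #5 returns 37:
  remove root 37; move last element 74 to root → [74, 43, 58, 55, 67, 68, 60, 75, 76, 71]
  74 vs smaller child 43 at index 1, swap → [43, 74, 58, 55, 67, 68, 60, 75, 76, 71]
  74 vs smaller child 55 at index 3, swap → [43, 55, 58, 74, 67, 68, 60, 75, 76, 71]
extract-min #6 returns 43:
  remove root 43; move last element 71 to root → [71, 55, 58, 74, 67, 68, 60, 75, 76]
  71 vs smaller child 55 at index 1, swap → [55, 71, 58, 74, 67, 68, 60, 75, 76]
  71 vs smaller child 67 at index 4, swap → [55, 67, 58, 74, 71, 68, 60, 75, 76]

[55, 67, 58, 74, 71, 68, 60, 75, 76]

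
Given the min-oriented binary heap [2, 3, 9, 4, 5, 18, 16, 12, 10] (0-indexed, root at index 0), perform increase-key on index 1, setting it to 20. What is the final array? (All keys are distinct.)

[2, 4, 9, 10, 5, 18, 16, 12, 20]

set index 1 from 3 to 20 → [2, 20, 9, 4, 5, 18, 16, 12, 10]
20 vs smaller child 4 at index 3, swap → [2, 4, 9, 20, 5, 18, 16, 12, 10]
20 vs smaller child 10 at index 8, swap → [2, 4, 9, 10, 5, 18, 16, 12, 20]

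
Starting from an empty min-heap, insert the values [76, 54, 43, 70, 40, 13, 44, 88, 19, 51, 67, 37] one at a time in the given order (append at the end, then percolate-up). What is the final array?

[13, 19, 37, 43, 51, 40, 44, 88, 76, 70, 67, 54]

Insert 76:
  append 76 at index 0 → [76] (no swap needed)
Insert 54:
  append 54 at index 1 → [76, 54]
  54 < parent 76 at index 0, swap → [54, 76]
Insert 43:
  append 43 at index 2 → [54, 76, 43]
  43 < parent 54 at index 0, swap → [43, 76, 54]
Insert 70:
  append 70 at index 3 → [43, 76, 54, 70]
  70 < parent 76 at index 1, swap → [43, 70, 54, 76]
Insert 40:
  append 40 at index 4 → [43, 70, 54, 76, 40]
  40 < parent 70 at index 1, swap → [43, 40, 54, 76, 70]
  40 < parent 43 at index 0, swap → [40, 43, 54, 76, 70]
Insert 13:
  append 13 at index 5 → [40, 43, 54, 76, 70, 13]
  13 < parent 54 at index 2, swap → [40, 43, 13, 76, 70, 54]
  13 < parent 40 at index 0, swap → [13, 43, 40, 76, 70, 54]
Insert 44:
  append 44 at index 6 → [13, 43, 40, 76, 70, 54, 44] (no swap needed)
Insert 88:
  append 88 at index 7 → [13, 43, 40, 76, 70, 54, 44, 88] (no swap needed)
Insert 19:
  append 19 at index 8 → [13, 43, 40, 76, 70, 54, 44, 88, 19]
  19 < parent 76 at index 3, swap → [13, 43, 40, 19, 70, 54, 44, 88, 76]
  19 < parent 43 at index 1, swap → [13, 19, 40, 43, 70, 54, 44, 88, 76]
Insert 51:
  append 51 at index 9 → [13, 19, 40, 43, 70, 54, 44, 88, 76, 51]
  51 < parent 70 at index 4, swap → [13, 19, 40, 43, 51, 54, 44, 88, 76, 70]
Insert 67:
  append 67 at index 10 → [13, 19, 40, 43, 51, 54, 44, 88, 76, 70, 67] (no swap needed)
Insert 37:
  append 37 at index 11 → [13, 19, 40, 43, 51, 54, 44, 88, 76, 70, 67, 37]
  37 < parent 54 at index 5, swap → [13, 19, 40, 43, 51, 37, 44, 88, 76, 70, 67, 54]
  37 < parent 40 at index 2, swap → [13, 19, 37, 43, 51, 40, 44, 88, 76, 70, 67, 54]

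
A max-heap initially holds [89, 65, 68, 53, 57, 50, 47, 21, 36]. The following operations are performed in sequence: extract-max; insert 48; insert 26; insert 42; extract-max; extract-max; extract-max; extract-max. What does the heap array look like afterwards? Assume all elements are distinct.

extract-max → returns 89:
  remove root 89; move last element 36 to root → [36, 65, 68, 53, 57, 50, 47, 21]
  36 vs larger child 68 at index 2, swap → [68, 65, 36, 53, 57, 50, 47, 21]
  36 vs larger child 50 at index 5, swap → [68, 65, 50, 53, 57, 36, 47, 21]
insert 48:
  append 48 at index 8 → [68, 65, 50, 53, 57, 36, 47, 21, 48] (no swap needed)
insert 26:
  append 26 at index 9 → [68, 65, 50, 53, 57, 36, 47, 21, 48, 26] (no swap needed)
insert 42:
  append 42 at index 10 → [68, 65, 50, 53, 57, 36, 47, 21, 48, 26, 42] (no swap needed)
extract-max → returns 68:
  remove root 68; move last element 42 to root → [42, 65, 50, 53, 57, 36, 47, 21, 48, 26]
  42 vs larger child 65 at index 1, swap → [65, 42, 50, 53, 57, 36, 47, 21, 48, 26]
  42 vs larger child 57 at index 4, swap → [65, 57, 50, 53, 42, 36, 47, 21, 48, 26]
extract-max → returns 65:
  remove root 65; move last element 26 to root → [26, 57, 50, 53, 42, 36, 47, 21, 48]
  26 vs larger child 57 at index 1, swap → [57, 26, 50, 53, 42, 36, 47, 21, 48]
  26 vs larger child 53 at index 3, swap → [57, 53, 50, 26, 42, 36, 47, 21, 48]
  26 vs larger child 48 at index 8, swap → [57, 53, 50, 48, 42, 36, 47, 21, 26]
extract-max → returns 57:
  remove root 57; move last element 26 to root → [26, 53, 50, 48, 42, 36, 47, 21]
  26 vs larger child 53 at index 1, swap → [53, 26, 50, 48, 42, 36, 47, 21]
  26 vs larger child 48 at index 3, swap → [53, 48, 50, 26, 42, 36, 47, 21]
extract-max → returns 53:
  remove root 53; move last element 21 to root → [21, 48, 50, 26, 42, 36, 47]
  21 vs larger child 50 at index 2, swap → [50, 48, 21, 26, 42, 36, 47]
  21 vs larger child 47 at index 6, swap → [50, 48, 47, 26, 42, 36, 21]

[50, 48, 47, 26, 42, 36, 21]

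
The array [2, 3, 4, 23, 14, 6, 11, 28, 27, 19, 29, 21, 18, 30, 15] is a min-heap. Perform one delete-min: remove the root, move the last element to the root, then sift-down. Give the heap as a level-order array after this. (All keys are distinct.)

[3, 14, 4, 23, 15, 6, 11, 28, 27, 19, 29, 21, 18, 30]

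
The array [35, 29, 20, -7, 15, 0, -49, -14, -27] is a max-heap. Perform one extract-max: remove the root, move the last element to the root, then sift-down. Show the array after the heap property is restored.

remove root 35; move last element -27 to root → [-27, 29, 20, -7, 15, 0, -49, -14]
-27 vs larger child 29 at index 1, swap → [29, -27, 20, -7, 15, 0, -49, -14]
-27 vs larger child 15 at index 4, swap → [29, 15, 20, -7, -27, 0, -49, -14]

[29, 15, 20, -7, -27, 0, -49, -14]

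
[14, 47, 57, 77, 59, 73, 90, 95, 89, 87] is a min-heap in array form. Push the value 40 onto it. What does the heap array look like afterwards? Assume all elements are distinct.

append 40 at index 10 → [14, 47, 57, 77, 59, 73, 90, 95, 89, 87, 40]
40 < parent 59 at index 4, swap → [14, 47, 57, 77, 40, 73, 90, 95, 89, 87, 59]
40 < parent 47 at index 1, swap → [14, 40, 57, 77, 47, 73, 90, 95, 89, 87, 59]

[14, 40, 57, 77, 47, 73, 90, 95, 89, 87, 59]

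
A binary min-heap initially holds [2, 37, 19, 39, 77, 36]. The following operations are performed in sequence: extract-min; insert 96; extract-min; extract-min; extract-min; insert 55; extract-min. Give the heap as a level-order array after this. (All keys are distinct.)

extract-min → returns 2:
  remove root 2; move last element 36 to root → [36, 37, 19, 39, 77]
  36 vs smaller child 19 at index 2, swap → [19, 37, 36, 39, 77]
insert 96:
  append 96 at index 5 → [19, 37, 36, 39, 77, 96] (no swap needed)
extract-min → returns 19:
  remove root 19; move last element 96 to root → [96, 37, 36, 39, 77]
  96 vs smaller child 36 at index 2, swap → [36, 37, 96, 39, 77]
extract-min → returns 36:
  remove root 36; move last element 77 to root → [77, 37, 96, 39]
  77 vs smaller child 37 at index 1, swap → [37, 77, 96, 39]
  77 vs only child 39 at index 3, swap → [37, 39, 96, 77]
extract-min → returns 37:
  remove root 37; move last element 77 to root → [77, 39, 96]
  77 vs smaller child 39 at index 1, swap → [39, 77, 96]
insert 55:
  append 55 at index 3 → [39, 77, 96, 55]
  55 < parent 77 at index 1, swap → [39, 55, 96, 77]
extract-min → returns 39:
  remove root 39; move last element 77 to root → [77, 55, 96]
  77 vs smaller child 55 at index 1, swap → [55, 77, 96]

[55, 77, 96]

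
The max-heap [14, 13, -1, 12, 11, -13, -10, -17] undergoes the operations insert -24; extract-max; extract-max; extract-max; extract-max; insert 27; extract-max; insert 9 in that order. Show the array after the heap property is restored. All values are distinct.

[9, -10, -1, -17, -24, -13]

insert -24:
  append -24 at index 8 → [14, 13, -1, 12, 11, -13, -10, -17, -24] (no swap needed)
extract-max → returns 14:
  remove root 14; move last element -24 to root → [-24, 13, -1, 12, 11, -13, -10, -17]
  -24 vs larger child 13 at index 1, swap → [13, -24, -1, 12, 11, -13, -10, -17]
  -24 vs larger child 12 at index 3, swap → [13, 12, -1, -24, 11, -13, -10, -17]
  -24 vs only child -17 at index 7, swap → [13, 12, -1, -17, 11, -13, -10, -24]
extract-max → returns 13:
  remove root 13; move last element -24 to root → [-24, 12, -1, -17, 11, -13, -10]
  -24 vs larger child 12 at index 1, swap → [12, -24, -1, -17, 11, -13, -10]
  -24 vs larger child 11 at index 4, swap → [12, 11, -1, -17, -24, -13, -10]
extract-max → returns 12:
  remove root 12; move last element -10 to root → [-10, 11, -1, -17, -24, -13]
  -10 vs larger child 11 at index 1, swap → [11, -10, -1, -17, -24, -13]
extract-max → returns 11:
  remove root 11; move last element -13 to root → [-13, -10, -1, -17, -24]
  -13 vs larger child -1 at index 2, swap → [-1, -10, -13, -17, -24]
insert 27:
  append 27 at index 5 → [-1, -10, -13, -17, -24, 27]
  27 > parent -13 at index 2, swap → [-1, -10, 27, -17, -24, -13]
  27 > parent -1 at index 0, swap → [27, -10, -1, -17, -24, -13]
extract-max → returns 27:
  remove root 27; move last element -13 to root → [-13, -10, -1, -17, -24]
  -13 vs larger child -1 at index 2, swap → [-1, -10, -13, -17, -24]
insert 9:
  append 9 at index 5 → [-1, -10, -13, -17, -24, 9]
  9 > parent -13 at index 2, swap → [-1, -10, 9, -17, -24, -13]
  9 > parent -1 at index 0, swap → [9, -10, -1, -17, -24, -13]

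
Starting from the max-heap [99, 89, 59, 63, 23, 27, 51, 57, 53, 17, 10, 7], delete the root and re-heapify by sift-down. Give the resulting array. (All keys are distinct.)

remove root 99; move last element 7 to root → [7, 89, 59, 63, 23, 27, 51, 57, 53, 17, 10]
7 vs larger child 89 at index 1, swap → [89, 7, 59, 63, 23, 27, 51, 57, 53, 17, 10]
7 vs larger child 63 at index 3, swap → [89, 63, 59, 7, 23, 27, 51, 57, 53, 17, 10]
7 vs larger child 57 at index 7, swap → [89, 63, 59, 57, 23, 27, 51, 7, 53, 17, 10]

[89, 63, 59, 57, 23, 27, 51, 7, 53, 17, 10]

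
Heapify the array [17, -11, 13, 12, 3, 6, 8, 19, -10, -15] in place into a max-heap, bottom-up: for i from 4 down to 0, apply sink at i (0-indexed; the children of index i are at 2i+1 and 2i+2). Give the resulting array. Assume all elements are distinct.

sift down from index 4: already satisfies heap property
sift down from index 3:
  12 vs larger child 19 at index 7, swap → [17, -11, 13, 19, 3, 6, 8, 12, -10, -15]
sift down from index 2: already satisfies heap property
sift down from index 1:
  -11 vs larger child 19 at index 3, swap → [17, 19, 13, -11, 3, 6, 8, 12, -10, -15]
  -11 vs larger child 12 at index 7, swap → [17, 19, 13, 12, 3, 6, 8, -11, -10, -15]
sift down from index 0:
  17 vs larger child 19 at index 1, swap → [19, 17, 13, 12, 3, 6, 8, -11, -10, -15]

[19, 17, 13, 12, 3, 6, 8, -11, -10, -15]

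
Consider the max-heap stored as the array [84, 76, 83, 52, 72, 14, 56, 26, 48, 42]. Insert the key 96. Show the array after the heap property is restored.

[96, 84, 83, 52, 76, 14, 56, 26, 48, 42, 72]

append 96 at index 10 → [84, 76, 83, 52, 72, 14, 56, 26, 48, 42, 96]
96 > parent 72 at index 4, swap → [84, 76, 83, 52, 96, 14, 56, 26, 48, 42, 72]
96 > parent 76 at index 1, swap → [84, 96, 83, 52, 76, 14, 56, 26, 48, 42, 72]
96 > parent 84 at index 0, swap → [96, 84, 83, 52, 76, 14, 56, 26, 48, 42, 72]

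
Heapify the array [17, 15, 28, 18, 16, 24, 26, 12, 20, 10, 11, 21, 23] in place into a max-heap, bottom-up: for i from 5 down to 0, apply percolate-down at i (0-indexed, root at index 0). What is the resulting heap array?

[28, 20, 26, 18, 16, 24, 17, 12, 15, 10, 11, 21, 23]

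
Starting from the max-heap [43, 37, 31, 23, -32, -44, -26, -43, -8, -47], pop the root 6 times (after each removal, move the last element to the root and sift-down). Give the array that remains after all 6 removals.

[-32, -43, -44, -47]

extract-max #1 returns 43:
  remove root 43; move last element -47 to root → [-47, 37, 31, 23, -32, -44, -26, -43, -8]
  -47 vs larger child 37 at index 1, swap → [37, -47, 31, 23, -32, -44, -26, -43, -8]
  -47 vs larger child 23 at index 3, swap → [37, 23, 31, -47, -32, -44, -26, -43, -8]
  -47 vs larger child -8 at index 8, swap → [37, 23, 31, -8, -32, -44, -26, -43, -47]
extract-max #2 returns 37:
  remove root 37; move last element -47 to root → [-47, 23, 31, -8, -32, -44, -26, -43]
  -47 vs larger child 31 at index 2, swap → [31, 23, -47, -8, -32, -44, -26, -43]
  -47 vs larger child -26 at index 6, swap → [31, 23, -26, -8, -32, -44, -47, -43]
extract-max #3 returns 31:
  remove root 31; move last element -43 to root → [-43, 23, -26, -8, -32, -44, -47]
  -43 vs larger child 23 at index 1, swap → [23, -43, -26, -8, -32, -44, -47]
  -43 vs larger child -8 at index 3, swap → [23, -8, -26, -43, -32, -44, -47]
extract-max #4 returns 23:
  remove root 23; move last element -47 to root → [-47, -8, -26, -43, -32, -44]
  -47 vs larger child -8 at index 1, swap → [-8, -47, -26, -43, -32, -44]
  -47 vs larger child -32 at index 4, swap → [-8, -32, -26, -43, -47, -44]
extract-max #5 returns -8:
  remove root -8; move last element -44 to root → [-44, -32, -26, -43, -47]
  -44 vs larger child -26 at index 2, swap → [-26, -32, -44, -43, -47]
extract-max #6 returns -26:
  remove root -26; move last element -47 to root → [-47, -32, -44, -43]
  -47 vs larger child -32 at index 1, swap → [-32, -47, -44, -43]
  -47 vs only child -43 at index 3, swap → [-32, -43, -44, -47]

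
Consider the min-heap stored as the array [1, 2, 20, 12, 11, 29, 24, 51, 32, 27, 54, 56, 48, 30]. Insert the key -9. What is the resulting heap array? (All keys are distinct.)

append -9 at index 14 → [1, 2, 20, 12, 11, 29, 24, 51, 32, 27, 54, 56, 48, 30, -9]
-9 < parent 24 at index 6, swap → [1, 2, 20, 12, 11, 29, -9, 51, 32, 27, 54, 56, 48, 30, 24]
-9 < parent 20 at index 2, swap → [1, 2, -9, 12, 11, 29, 20, 51, 32, 27, 54, 56, 48, 30, 24]
-9 < parent 1 at index 0, swap → [-9, 2, 1, 12, 11, 29, 20, 51, 32, 27, 54, 56, 48, 30, 24]

[-9, 2, 1, 12, 11, 29, 20, 51, 32, 27, 54, 56, 48, 30, 24]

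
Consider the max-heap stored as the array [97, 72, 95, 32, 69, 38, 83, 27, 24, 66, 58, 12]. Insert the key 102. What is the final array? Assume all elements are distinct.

[102, 72, 97, 32, 69, 95, 83, 27, 24, 66, 58, 12, 38]

append 102 at index 12 → [97, 72, 95, 32, 69, 38, 83, 27, 24, 66, 58, 12, 102]
102 > parent 38 at index 5, swap → [97, 72, 95, 32, 69, 102, 83, 27, 24, 66, 58, 12, 38]
102 > parent 95 at index 2, swap → [97, 72, 102, 32, 69, 95, 83, 27, 24, 66, 58, 12, 38]
102 > parent 97 at index 0, swap → [102, 72, 97, 32, 69, 95, 83, 27, 24, 66, 58, 12, 38]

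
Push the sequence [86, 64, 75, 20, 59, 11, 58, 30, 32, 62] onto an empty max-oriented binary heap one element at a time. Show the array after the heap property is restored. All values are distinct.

[86, 64, 75, 32, 62, 11, 58, 20, 30, 59]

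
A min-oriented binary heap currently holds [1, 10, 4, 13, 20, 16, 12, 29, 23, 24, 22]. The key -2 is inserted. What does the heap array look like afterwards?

append -2 at index 11 → [1, 10, 4, 13, 20, 16, 12, 29, 23, 24, 22, -2]
-2 < parent 16 at index 5, swap → [1, 10, 4, 13, 20, -2, 12, 29, 23, 24, 22, 16]
-2 < parent 4 at index 2, swap → [1, 10, -2, 13, 20, 4, 12, 29, 23, 24, 22, 16]
-2 < parent 1 at index 0, swap → [-2, 10, 1, 13, 20, 4, 12, 29, 23, 24, 22, 16]

[-2, 10, 1, 13, 20, 4, 12, 29, 23, 24, 22, 16]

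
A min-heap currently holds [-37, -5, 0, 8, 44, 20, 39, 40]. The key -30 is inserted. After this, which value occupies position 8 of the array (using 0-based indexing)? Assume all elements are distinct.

8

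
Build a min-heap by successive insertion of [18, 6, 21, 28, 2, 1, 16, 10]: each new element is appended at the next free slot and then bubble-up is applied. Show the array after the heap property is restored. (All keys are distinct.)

Insert 18:
  append 18 at index 0 → [18] (no swap needed)
Insert 6:
  append 6 at index 1 → [18, 6]
  6 < parent 18 at index 0, swap → [6, 18]
Insert 21:
  append 21 at index 2 → [6, 18, 21] (no swap needed)
Insert 28:
  append 28 at index 3 → [6, 18, 21, 28] (no swap needed)
Insert 2:
  append 2 at index 4 → [6, 18, 21, 28, 2]
  2 < parent 18 at index 1, swap → [6, 2, 21, 28, 18]
  2 < parent 6 at index 0, swap → [2, 6, 21, 28, 18]
Insert 1:
  append 1 at index 5 → [2, 6, 21, 28, 18, 1]
  1 < parent 21 at index 2, swap → [2, 6, 1, 28, 18, 21]
  1 < parent 2 at index 0, swap → [1, 6, 2, 28, 18, 21]
Insert 16:
  append 16 at index 6 → [1, 6, 2, 28, 18, 21, 16] (no swap needed)
Insert 10:
  append 10 at index 7 → [1, 6, 2, 28, 18, 21, 16, 10]
  10 < parent 28 at index 3, swap → [1, 6, 2, 10, 18, 21, 16, 28]

[1, 6, 2, 10, 18, 21, 16, 28]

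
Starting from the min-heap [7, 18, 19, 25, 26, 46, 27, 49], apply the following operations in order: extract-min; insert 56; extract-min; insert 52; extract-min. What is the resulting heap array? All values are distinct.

[25, 26, 27, 49, 52, 46, 56]

extract-min → returns 7:
  remove root 7; move last element 49 to root → [49, 18, 19, 25, 26, 46, 27]
  49 vs smaller child 18 at index 1, swap → [18, 49, 19, 25, 26, 46, 27]
  49 vs smaller child 25 at index 3, swap → [18, 25, 19, 49, 26, 46, 27]
insert 56:
  append 56 at index 7 → [18, 25, 19, 49, 26, 46, 27, 56] (no swap needed)
extract-min → returns 18:
  remove root 18; move last element 56 to root → [56, 25, 19, 49, 26, 46, 27]
  56 vs smaller child 19 at index 2, swap → [19, 25, 56, 49, 26, 46, 27]
  56 vs smaller child 27 at index 6, swap → [19, 25, 27, 49, 26, 46, 56]
insert 52:
  append 52 at index 7 → [19, 25, 27, 49, 26, 46, 56, 52] (no swap needed)
extract-min → returns 19:
  remove root 19; move last element 52 to root → [52, 25, 27, 49, 26, 46, 56]
  52 vs smaller child 25 at index 1, swap → [25, 52, 27, 49, 26, 46, 56]
  52 vs smaller child 26 at index 4, swap → [25, 26, 27, 49, 52, 46, 56]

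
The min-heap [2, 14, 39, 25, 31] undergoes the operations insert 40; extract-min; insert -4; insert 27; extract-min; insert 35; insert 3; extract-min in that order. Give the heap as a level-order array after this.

insert 40:
  append 40 at index 5 → [2, 14, 39, 25, 31, 40] (no swap needed)
extract-min → returns 2:
  remove root 2; move last element 40 to root → [40, 14, 39, 25, 31]
  40 vs smaller child 14 at index 1, swap → [14, 40, 39, 25, 31]
  40 vs smaller child 25 at index 3, swap → [14, 25, 39, 40, 31]
insert -4:
  append -4 at index 5 → [14, 25, 39, 40, 31, -4]
  -4 < parent 39 at index 2, swap → [14, 25, -4, 40, 31, 39]
  -4 < parent 14 at index 0, swap → [-4, 25, 14, 40, 31, 39]
insert 27:
  append 27 at index 6 → [-4, 25, 14, 40, 31, 39, 27] (no swap needed)
extract-min → returns -4:
  remove root -4; move last element 27 to root → [27, 25, 14, 40, 31, 39]
  27 vs smaller child 14 at index 2, swap → [14, 25, 27, 40, 31, 39]
insert 35:
  append 35 at index 6 → [14, 25, 27, 40, 31, 39, 35] (no swap needed)
insert 3:
  append 3 at index 7 → [14, 25, 27, 40, 31, 39, 35, 3]
  3 < parent 40 at index 3, swap → [14, 25, 27, 3, 31, 39, 35, 40]
  3 < parent 25 at index 1, swap → [14, 3, 27, 25, 31, 39, 35, 40]
  3 < parent 14 at index 0, swap → [3, 14, 27, 25, 31, 39, 35, 40]
extract-min → returns 3:
  remove root 3; move last element 40 to root → [40, 14, 27, 25, 31, 39, 35]
  40 vs smaller child 14 at index 1, swap → [14, 40, 27, 25, 31, 39, 35]
  40 vs smaller child 25 at index 3, swap → [14, 25, 27, 40, 31, 39, 35]

[14, 25, 27, 40, 31, 39, 35]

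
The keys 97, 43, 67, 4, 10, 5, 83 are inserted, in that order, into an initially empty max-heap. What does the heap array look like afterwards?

[97, 43, 83, 4, 10, 5, 67]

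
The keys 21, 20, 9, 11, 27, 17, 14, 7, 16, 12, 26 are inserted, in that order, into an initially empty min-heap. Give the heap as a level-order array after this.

Insert 21:
  append 21 at index 0 → [21] (no swap needed)
Insert 20:
  append 20 at index 1 → [21, 20]
  20 < parent 21 at index 0, swap → [20, 21]
Insert 9:
  append 9 at index 2 → [20, 21, 9]
  9 < parent 20 at index 0, swap → [9, 21, 20]
Insert 11:
  append 11 at index 3 → [9, 21, 20, 11]
  11 < parent 21 at index 1, swap → [9, 11, 20, 21]
Insert 27:
  append 27 at index 4 → [9, 11, 20, 21, 27] (no swap needed)
Insert 17:
  append 17 at index 5 → [9, 11, 20, 21, 27, 17]
  17 < parent 20 at index 2, swap → [9, 11, 17, 21, 27, 20]
Insert 14:
  append 14 at index 6 → [9, 11, 17, 21, 27, 20, 14]
  14 < parent 17 at index 2, swap → [9, 11, 14, 21, 27, 20, 17]
Insert 7:
  append 7 at index 7 → [9, 11, 14, 21, 27, 20, 17, 7]
  7 < parent 21 at index 3, swap → [9, 11, 14, 7, 27, 20, 17, 21]
  7 < parent 11 at index 1, swap → [9, 7, 14, 11, 27, 20, 17, 21]
  7 < parent 9 at index 0, swap → [7, 9, 14, 11, 27, 20, 17, 21]
Insert 16:
  append 16 at index 8 → [7, 9, 14, 11, 27, 20, 17, 21, 16] (no swap needed)
Insert 12:
  append 12 at index 9 → [7, 9, 14, 11, 27, 20, 17, 21, 16, 12]
  12 < parent 27 at index 4, swap → [7, 9, 14, 11, 12, 20, 17, 21, 16, 27]
Insert 26:
  append 26 at index 10 → [7, 9, 14, 11, 12, 20, 17, 21, 16, 27, 26] (no swap needed)

[7, 9, 14, 11, 12, 20, 17, 21, 16, 27, 26]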